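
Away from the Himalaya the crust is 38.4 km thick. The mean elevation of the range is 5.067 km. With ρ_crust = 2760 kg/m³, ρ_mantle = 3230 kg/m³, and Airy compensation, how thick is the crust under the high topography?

73.2 km

Root depth r = h ρ_c / (ρ_m − ρ_c) = 5.067 km × 2760 / 470 = 29.76 km.
Total thickness = T + h + r = 38.4 km + 5.067 km + 29.76 km = 73.2 km.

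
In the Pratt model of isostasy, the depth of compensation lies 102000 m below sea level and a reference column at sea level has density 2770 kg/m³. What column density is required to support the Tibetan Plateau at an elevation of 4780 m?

2650 kg/m³

Pratt balance: ρ_ref D = ρ (D + h).
ρ = ρ_ref D/(D + h) = 2770 × 102000 m/(102000 m + 4780 m) = 2650 kg/m³.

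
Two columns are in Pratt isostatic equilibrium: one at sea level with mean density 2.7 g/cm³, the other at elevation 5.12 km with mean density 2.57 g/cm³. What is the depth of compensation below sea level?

ρ_ref D = ρ (D + h) → D (ρ_ref − ρ) = ρ h.
D = ρ h/(ρ_ref − ρ) = 2.57 × 5.12 km/(2.7 − 2.57) = 101 km.

101 km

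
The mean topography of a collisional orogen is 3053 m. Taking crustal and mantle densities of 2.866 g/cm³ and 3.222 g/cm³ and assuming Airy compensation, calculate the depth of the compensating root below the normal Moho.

By Archimedes' principle applied to the lithosphere: the weight of the topography is balanced by the buoyancy of the root, ρ_c h = (ρ_m − ρ_c) r.
r = h · ρ_c / (ρ_m − ρ_c) = 3053 m × 2.866 / (3.222 − 2.866) = 24600 m.

24600 m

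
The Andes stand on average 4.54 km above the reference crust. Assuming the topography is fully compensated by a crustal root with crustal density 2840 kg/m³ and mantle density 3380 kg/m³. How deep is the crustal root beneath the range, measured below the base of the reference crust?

For local isostatic compensation: the weight of the topography is balanced by the buoyancy of the root, ρ_c h = (ρ_m − ρ_c) r.
r = h · ρ_c / (ρ_m − ρ_c) = 4.54 km × 2840 / (3380 − 2840) = 23.9 km.

23.9 km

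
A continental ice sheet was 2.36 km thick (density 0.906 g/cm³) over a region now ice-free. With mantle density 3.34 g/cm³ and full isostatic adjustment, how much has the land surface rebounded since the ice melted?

0.64 km

Removing the load lets mantle flow back in; uplift u satisfies ρ_ice t = ρ_m u.
u = t ρ_ice/ρ_m = 2.36 km × 0.906/3.34 = 0.64 km.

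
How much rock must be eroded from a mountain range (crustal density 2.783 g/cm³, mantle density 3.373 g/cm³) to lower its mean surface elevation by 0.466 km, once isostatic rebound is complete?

Net drop Δ = e − u = e − e ρ_c/ρ_m = e (ρ_m − ρ_c)/ρ_m.
e = Δ ρ_m/(ρ_m − ρ_c) = 0.466 km × 3.373/0.59 = 2.66 km.

2.66 km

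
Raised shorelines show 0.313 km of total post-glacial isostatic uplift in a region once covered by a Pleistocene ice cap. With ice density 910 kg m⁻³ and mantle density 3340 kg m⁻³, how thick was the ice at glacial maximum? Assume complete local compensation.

1.15 km

u = t ρ_ice/ρ_m → t = u ρ_m/ρ_ice = 0.313 km × 3340/910 = 1.15 km.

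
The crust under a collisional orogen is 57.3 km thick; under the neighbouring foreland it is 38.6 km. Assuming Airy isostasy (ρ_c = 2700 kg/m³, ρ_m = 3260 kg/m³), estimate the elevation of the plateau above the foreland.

Excess crust Δ = 57.3 km − 38.6 km = 18.7 km, split between elevation h and root r with h + r = Δ.
Airy balance ρ_c h = (ρ_m − ρ_c) r gives r = h ρ_c/(ρ_m − ρ_c), so h (1 + ρ_c/(ρ_m − ρ_c)) = Δ, i.e. h = Δ (ρ_m − ρ_c)/ρ_m.
h = 18.7 km × 560/3260 = 3.21 km.

3.21 km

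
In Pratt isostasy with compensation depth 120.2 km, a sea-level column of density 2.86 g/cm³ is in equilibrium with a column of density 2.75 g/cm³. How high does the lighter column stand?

4.81 km

ρ_ref D = ρ (D + h) → h = D (ρ_ref − ρ)/ρ.
h = 120.2 km × (2.86 − 2.75)/2.75 = 4.81 km.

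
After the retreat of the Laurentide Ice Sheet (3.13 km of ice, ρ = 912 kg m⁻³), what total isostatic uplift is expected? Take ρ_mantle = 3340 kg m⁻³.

Removing the load lets mantle flow back in; uplift u satisfies ρ_ice t = ρ_m u.
u = t ρ_ice/ρ_m = 3.13 km × 912/3340 = 0.855 km.

0.855 km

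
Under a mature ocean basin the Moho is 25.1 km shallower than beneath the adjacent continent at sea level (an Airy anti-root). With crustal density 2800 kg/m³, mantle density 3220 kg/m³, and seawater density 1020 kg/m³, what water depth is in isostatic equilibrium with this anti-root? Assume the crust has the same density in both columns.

5.92 km

Replacing a thickness d of crust by seawater at the top must be balanced by replacing crust with mantle at the base: d (ρ_c − ρ_w) = a (ρ_m − ρ_c).
d = a (ρ_m − ρ_c)/(ρ_c − ρ_w) = 25.1 km × 420/1780 = 5.92 km.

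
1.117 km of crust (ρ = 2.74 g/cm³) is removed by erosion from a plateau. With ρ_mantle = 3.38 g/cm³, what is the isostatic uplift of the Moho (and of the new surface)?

Unloading: uplift u = e ρ_c/ρ_m = 1.117 km × 2.74/3.38 = 0.905 km.

0.905 km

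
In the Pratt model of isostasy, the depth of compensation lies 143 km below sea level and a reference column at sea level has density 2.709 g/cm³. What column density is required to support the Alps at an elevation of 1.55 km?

2.68 g/cm³

Pratt balance: ρ_ref D = ρ (D + h).
ρ = ρ_ref D/(D + h) = 2.709 × 143 km/(143 km + 1.55 km) = 2.68 g/cm³.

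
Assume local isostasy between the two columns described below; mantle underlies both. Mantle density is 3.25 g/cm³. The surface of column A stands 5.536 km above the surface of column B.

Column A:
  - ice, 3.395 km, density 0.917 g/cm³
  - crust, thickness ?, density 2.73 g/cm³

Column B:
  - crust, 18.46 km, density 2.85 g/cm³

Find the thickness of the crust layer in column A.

33.6 km

Take the compensation level at the base of the deeper column (depth z_c below the surface of column A) and equate Σ ρ_i t_i down to z_c; mantle fills any gap and the z_c terms cancel.
Column A: 3.395×0.917 + x×2.73 + (z_c − 3.395 − x)×3.25
Column B: 5.536×0 + 18.46×2.85 + (z_c − 5.536 − 18.46)×3.25
The z_c×3.25 term appears on both sides and cancels. Collect the known terms of each column as K = Σ(ρt)_known − 3.25 × (depth of known layers): K_A = 3.113215 − 3.25×3.395 = −7.920535; K_B = 52.611 − 3.25×(5.536 + 18.46) = −25.376.
Balance: K_A − x×(3.25 − 2.73) = K_B, so x = (K_A − K_B)/(3.25 − 2.73) = 17.4555/0.52 = 33.6 km.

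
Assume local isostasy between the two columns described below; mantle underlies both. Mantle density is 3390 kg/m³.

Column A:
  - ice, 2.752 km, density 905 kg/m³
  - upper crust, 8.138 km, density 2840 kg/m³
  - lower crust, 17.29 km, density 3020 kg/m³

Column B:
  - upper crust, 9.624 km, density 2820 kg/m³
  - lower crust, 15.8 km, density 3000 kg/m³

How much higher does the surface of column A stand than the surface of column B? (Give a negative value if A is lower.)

1.79 km

For any compensation level in the mantle, the mantle terms cancel and isostasy reduces to e = (Σt_A − Σt_B) − (Σ(ρt)_A − Σ(ρt)_B) / ρ_m.
Σt_A = 28.18 km; Σt_B = 25.424 km; Σ(ρt)_A = 77818.28; Σ(ρt)_B = 74539.68 (in km·kg/m³).
e = (28.18 − 25.424) − (77818.28 − 74539.68) / 3390 = 1.79 km.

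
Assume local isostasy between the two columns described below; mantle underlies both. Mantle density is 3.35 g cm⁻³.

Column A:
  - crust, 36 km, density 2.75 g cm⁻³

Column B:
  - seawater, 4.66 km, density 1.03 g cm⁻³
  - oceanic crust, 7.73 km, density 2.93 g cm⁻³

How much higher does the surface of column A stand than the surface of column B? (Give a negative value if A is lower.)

For any compensation level in the mantle, the mantle terms cancel and isostasy reduces to e = (Σt_A − Σt_B) − (Σ(ρt)_A − Σ(ρt)_B) / ρ_m.
Σt_A = 36 km; Σt_B = 12.39 km; Σ(ρt)_A = 99; Σ(ρt)_B = 27.4487 (in km·g cm⁻³).
e = (36 − 12.39) − (99 − 27.4487) / 3.35 = 2.25 km.

2.25 km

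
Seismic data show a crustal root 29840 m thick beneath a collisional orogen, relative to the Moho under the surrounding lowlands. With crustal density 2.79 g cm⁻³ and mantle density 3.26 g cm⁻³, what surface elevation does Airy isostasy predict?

5030 m

By Archimedes' principle applied to the lithosphere: ρ_c h = (ρ_m − ρ_c) r.
h = r (ρ_m − ρ_c) / ρ_c = 29840 m × (3.26 − 2.79) / 2.79 = 5030 m.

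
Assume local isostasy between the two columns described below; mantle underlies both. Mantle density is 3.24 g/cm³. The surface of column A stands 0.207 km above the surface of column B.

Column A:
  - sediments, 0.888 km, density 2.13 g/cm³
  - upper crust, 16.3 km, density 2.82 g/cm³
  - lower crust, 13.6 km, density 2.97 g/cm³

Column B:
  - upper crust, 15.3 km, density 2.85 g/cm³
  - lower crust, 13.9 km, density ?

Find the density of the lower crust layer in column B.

Take the compensation level at the base of the deeper column (depth z_c below the surface of column A) and equate Σ ρ_i t_i down to z_c; mantle fills any gap and the z_c terms cancel.
Column A: 0.888×2.13 + 16.3×2.82 + 13.6×2.97 + (z_c − 30.788)×3.24
Column B: 0.207×0 + 15.3×2.85 + 13.9×ρ + (z_c − 0.207 − 29.2)×3.24
The z_c×3.24 term appears on both sides and cancels. Collect the known terms of each column as K = Σ(ρt)_known − 3.24 × (depth of known layers): K_A = 88.24944 − 3.24×30.788 = −11.50368; K_B = 43.605 − 3.24×(0.207 + 29.2) = −51.67368.
Balance: K_A = K_B + 13.9×ρ, so ρ = (K_A − K_B)/13.9 = 40.17/13.9 = 2.89 g/cm³.

2.89 g/cm³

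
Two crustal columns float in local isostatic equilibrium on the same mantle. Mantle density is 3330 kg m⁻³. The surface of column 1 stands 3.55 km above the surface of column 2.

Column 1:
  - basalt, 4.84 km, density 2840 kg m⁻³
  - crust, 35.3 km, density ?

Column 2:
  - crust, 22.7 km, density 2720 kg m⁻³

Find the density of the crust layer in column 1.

Take the compensation level at the base of the deeper column (depth z_c below the surface of column 1) and equate Σ ρ_i t_i down to z_c; mantle fills any gap and the z_c terms cancel.
Column 1: 4.84×2840 + 35.3×ρ + (z_c − 40.14)×3330
Column 2: 3.55×0 + 22.7×2720 + (z_c − 3.55 − 22.7)×3330
The z_c×3330 term appears on both sides and cancels. Collect the known terms of each column as K = Σ(ρt)_known − 3330 × (depth of known layers): K_1 = 13745.6 − 3330×40.14 = −119920.6; K_2 = 61744 − 3330×(3.55 + 22.7) = −25668.5.
Balance: K_1 + 35.3×ρ = K_2, so ρ = (K_2 − K_1)/35.3 = 94252.1/35.3 = 2670 kg m⁻³.

2670 kg m⁻³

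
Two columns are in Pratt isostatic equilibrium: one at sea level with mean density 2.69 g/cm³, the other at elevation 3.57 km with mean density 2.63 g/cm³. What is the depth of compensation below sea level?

ρ_ref D = ρ (D + h) → D (ρ_ref − ρ) = ρ h.
D = ρ h/(ρ_ref − ρ) = 2.63 × 3.57 km/(2.69 − 2.63) = 156 km.

156 km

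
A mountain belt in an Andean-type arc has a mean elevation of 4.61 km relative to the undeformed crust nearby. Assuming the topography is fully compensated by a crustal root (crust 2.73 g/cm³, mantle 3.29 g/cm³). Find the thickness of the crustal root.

22.5 km

By Archimedes' principle applied to the lithosphere: the weight of the topography is balanced by the buoyancy of the root, ρ_c h = (ρ_m − ρ_c) r.
r = h · ρ_c / (ρ_m − ρ_c) = 4.61 km × 2.73 / (3.29 − 2.73) = 22.5 km.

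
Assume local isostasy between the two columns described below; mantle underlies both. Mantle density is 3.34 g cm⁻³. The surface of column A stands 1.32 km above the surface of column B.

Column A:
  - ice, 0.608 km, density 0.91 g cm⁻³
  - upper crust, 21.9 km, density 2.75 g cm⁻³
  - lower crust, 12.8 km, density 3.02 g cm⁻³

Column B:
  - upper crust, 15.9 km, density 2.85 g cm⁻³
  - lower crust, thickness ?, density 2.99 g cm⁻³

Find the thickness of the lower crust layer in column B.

18 km

Take the compensation level at the base of the deeper column (depth z_c below the surface of column A) and equate Σ ρ_i t_i down to z_c; mantle fills any gap and the z_c terms cancel.
Column A: 0.608×0.91 + 21.9×2.75 + 12.8×3.02 + (z_c − 35.308)×3.34
Column B: 1.32×0 + 15.9×2.85 + x×2.99 + (z_c − 1.32 − 15.9 − x)×3.34
The z_c×3.34 term appears on both sides and cancels. Collect the known terms of each column as K = Σ(ρt)_known − 3.34 × (depth of known layers): K_A = 99.43428 − 3.34×35.308 = −18.49444; K_B = 45.315 − 3.34×(1.32 + 15.9) = −12.1998.
Balance: K_A = K_B − x×(3.34 − 2.99), so x = (K_B − K_A)/(3.34 − 2.99) = 6.29464/0.35 = 18 km.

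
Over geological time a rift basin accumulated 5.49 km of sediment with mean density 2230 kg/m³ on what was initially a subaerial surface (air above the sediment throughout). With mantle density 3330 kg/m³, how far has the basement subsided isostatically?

3.68 km

Subaerial load: s = t ρ_sed / ρ_m = 5.49 km × 2230/3330 = 3.68 km.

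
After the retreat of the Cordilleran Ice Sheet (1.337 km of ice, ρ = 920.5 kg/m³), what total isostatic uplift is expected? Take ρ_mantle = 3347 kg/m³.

Removing the load lets mantle flow back in; uplift u satisfies ρ_ice t = ρ_m u.
u = t ρ_ice/ρ_m = 1.337 km × 920.5/3347 = 0.368 km.

0.368 km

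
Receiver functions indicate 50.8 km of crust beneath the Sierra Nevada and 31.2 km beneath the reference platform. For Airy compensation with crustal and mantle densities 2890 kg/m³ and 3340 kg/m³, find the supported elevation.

2.64 km

Excess crust Δ = 50.8 km − 31.2 km = 19.6 km, split between elevation h and root r with h + r = Δ.
Airy balance ρ_c h = (ρ_m − ρ_c) r gives r = h ρ_c/(ρ_m − ρ_c), so h (1 + ρ_c/(ρ_m − ρ_c)) = Δ, i.e. h = Δ (ρ_m − ρ_c)/ρ_m.
h = 19.6 km × 450/3340 = 2.64 km.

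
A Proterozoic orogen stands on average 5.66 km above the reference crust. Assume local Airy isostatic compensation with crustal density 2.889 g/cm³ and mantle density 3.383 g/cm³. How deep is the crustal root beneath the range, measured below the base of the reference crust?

33.1 km

By Archimedes' principle applied to the lithosphere: the weight of the topography is balanced by the buoyancy of the root, ρ_c h = (ρ_m − ρ_c) r.
r = h · ρ_c / (ρ_m − ρ_c) = 5.66 km × 2.889 / (3.383 − 2.889) = 33.1 km.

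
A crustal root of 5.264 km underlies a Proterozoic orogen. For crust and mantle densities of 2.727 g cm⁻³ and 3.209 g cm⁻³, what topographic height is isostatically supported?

0.93 km

Balancing pressure at the compensation depth: ρ_c h = (ρ_m − ρ_c) r.
h = r (ρ_m − ρ_c) / ρ_c = 5.264 km × (3.209 − 2.727) / 2.727 = 0.93 km.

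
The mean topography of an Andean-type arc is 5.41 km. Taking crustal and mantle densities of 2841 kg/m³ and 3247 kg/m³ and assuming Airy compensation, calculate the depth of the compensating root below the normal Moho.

Balancing pressure at the compensation depth: the weight of the topography is balanced by the buoyancy of the root, ρ_c h = (ρ_m − ρ_c) r.
r = h · ρ_c / (ρ_m − ρ_c) = 5.41 km × 2841 / (3247 − 2841) = 37.9 km.

37.9 km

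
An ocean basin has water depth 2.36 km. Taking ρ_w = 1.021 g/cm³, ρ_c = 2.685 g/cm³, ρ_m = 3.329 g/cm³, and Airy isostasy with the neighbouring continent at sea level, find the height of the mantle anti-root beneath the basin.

6.1 km

By Archimedes' principle applied to the lithosphere: replacing crust with seawater at the top is compensated by replacing crust with mantle at the base: d (ρ_c − ρ_w) = a (ρ_m − ρ_c).
a = d (ρ_c − ρ_w)/(ρ_m − ρ_c) = 2.36 km × 1.664/0.644 = 6.1 km.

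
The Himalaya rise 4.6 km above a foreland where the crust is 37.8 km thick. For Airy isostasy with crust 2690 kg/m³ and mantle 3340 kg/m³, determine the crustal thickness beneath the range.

Root depth r = h ρ_c / (ρ_m − ρ_c) = 4.6 km × 2690 / 650 = 19.04 km.
Total thickness = T + h + r = 37.8 km + 4.6 km + 19.04 km = 61.4 km.

61.4 km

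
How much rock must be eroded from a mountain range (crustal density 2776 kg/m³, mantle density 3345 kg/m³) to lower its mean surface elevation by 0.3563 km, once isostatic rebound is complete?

2.09 km

Net drop Δ = e − u = e − e ρ_c/ρ_m = e (ρ_m − ρ_c)/ρ_m.
e = Δ ρ_m/(ρ_m − ρ_c) = 0.3563 km × 3345/569 = 2.09 km.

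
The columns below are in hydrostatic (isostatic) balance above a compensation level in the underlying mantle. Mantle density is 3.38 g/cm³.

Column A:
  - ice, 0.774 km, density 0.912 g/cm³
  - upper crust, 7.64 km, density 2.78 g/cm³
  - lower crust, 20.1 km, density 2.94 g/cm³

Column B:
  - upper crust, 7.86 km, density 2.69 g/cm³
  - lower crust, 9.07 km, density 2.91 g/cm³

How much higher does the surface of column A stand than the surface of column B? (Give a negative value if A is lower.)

For any compensation level in the mantle, the mantle terms cancel and isostasy reduces to e = (Σt_A − Σt_B) − (Σ(ρt)_A − Σ(ρt)_B) / ρ_m.
Σt_A = 28.514 km; Σt_B = 16.93 km; Σ(ρt)_A = 81.039088; Σ(ρt)_B = 47.5371 (in km·g/cm³).
e = (28.514 − 16.93) − (81.039088 − 47.5371) / 3.38 = 1.67 km.

1.67 km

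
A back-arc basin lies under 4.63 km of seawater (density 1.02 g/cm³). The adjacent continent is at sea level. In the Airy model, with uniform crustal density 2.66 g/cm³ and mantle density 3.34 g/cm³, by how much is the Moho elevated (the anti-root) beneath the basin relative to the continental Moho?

11.2 km

For local isostatic compensation: replacing crust with seawater at the top is compensated by replacing crust with mantle at the base: d (ρ_c − ρ_w) = a (ρ_m − ρ_c).
a = d (ρ_c − ρ_w)/(ρ_m − ρ_c) = 4.63 km × 1.64/0.68 = 11.2 km.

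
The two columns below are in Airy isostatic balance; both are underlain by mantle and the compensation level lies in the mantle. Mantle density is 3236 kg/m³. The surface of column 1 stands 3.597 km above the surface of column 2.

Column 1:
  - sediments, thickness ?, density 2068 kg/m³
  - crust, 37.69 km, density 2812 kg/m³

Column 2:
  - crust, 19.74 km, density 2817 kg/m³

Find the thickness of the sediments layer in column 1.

Take the compensation level at the base of the deeper column (depth z_c below the surface of column 1) and equate Σ ρ_i t_i down to z_c; mantle fills any gap and the z_c terms cancel.
Column 1: x×2068 + 37.69×2812 + (z_c − 37.69 − x)×3236
Column 2: 3.597×0 + 19.74×2817 + (z_c − 3.597 − 19.74)×3236
The z_c×3236 term appears on both sides and cancels. Collect the known terms of each column as K = Σ(ρt)_known − 3236 × (depth of known layers): K_1 = 105984.28 − 3236×37.69 = −15980.56; K_2 = 55607.58 − 3236×(3.597 + 19.74) = −19910.952.
Balance: K_1 − x×(3236 − 2068) = K_2, so x = (K_1 − K_2)/(3236 − 2068) = 3930.39/1168 = 3.37 km.

3.37 km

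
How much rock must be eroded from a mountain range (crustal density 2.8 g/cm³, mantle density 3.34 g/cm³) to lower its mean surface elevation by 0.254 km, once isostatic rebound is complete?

Net drop Δ = e − u = e − e ρ_c/ρ_m = e (ρ_m − ρ_c)/ρ_m.
e = Δ ρ_m/(ρ_m − ρ_c) = 0.254 km × 3.34/0.54 = 1.57 km.

1.57 km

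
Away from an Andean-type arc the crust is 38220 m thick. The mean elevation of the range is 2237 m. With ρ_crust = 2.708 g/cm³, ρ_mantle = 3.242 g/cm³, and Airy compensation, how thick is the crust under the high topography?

Root depth r = h ρ_c / (ρ_m − ρ_c) = 2237 m × 2.708 / 0.534 = 11340 m.
Total thickness = T + h + r = 38220 m + 2237 m + 11340 m = 51800 m.

51800 m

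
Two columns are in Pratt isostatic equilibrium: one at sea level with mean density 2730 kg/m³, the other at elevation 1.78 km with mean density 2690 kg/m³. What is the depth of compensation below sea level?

120 km

ρ_ref D = ρ (D + h) → D (ρ_ref − ρ) = ρ h.
D = ρ h/(ρ_ref − ρ) = 2690 × 1.78 km/(2730 − 2690) = 120 km.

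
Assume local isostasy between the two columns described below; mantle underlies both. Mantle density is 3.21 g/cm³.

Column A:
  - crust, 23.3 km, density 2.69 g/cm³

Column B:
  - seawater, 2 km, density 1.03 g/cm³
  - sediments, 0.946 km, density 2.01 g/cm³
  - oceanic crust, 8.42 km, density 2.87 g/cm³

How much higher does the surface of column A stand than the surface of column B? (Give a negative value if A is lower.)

For any compensation level in the mantle, the mantle terms cancel and isostasy reduces to e = (Σt_A − Σt_B) − (Σ(ρt)_A − Σ(ρt)_B) / ρ_m.
Σt_A = 23.3 km; Σt_B = 11.366 km; Σ(ρt)_A = 62.677; Σ(ρt)_B = 28.12686 (in km·g/cm³).
e = (23.3 − 11.366) − (62.677 − 28.12686) / 3.21 = 1.17 km.

1.17 km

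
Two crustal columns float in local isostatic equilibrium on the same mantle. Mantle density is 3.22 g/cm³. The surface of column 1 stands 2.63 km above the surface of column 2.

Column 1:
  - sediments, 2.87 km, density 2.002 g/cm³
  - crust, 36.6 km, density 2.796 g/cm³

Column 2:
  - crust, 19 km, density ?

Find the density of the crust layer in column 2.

2.66 g/cm³

Take the compensation level at the base of the deeper column (depth z_c below the surface of column 1) and equate Σ ρ_i t_i down to z_c; mantle fills any gap and the z_c terms cancel.
Column 1: 2.87×2.002 + 36.6×2.796 + (z_c − 39.47)×3.22
Column 2: 2.63×0 + 19×ρ + (z_c − 2.63 − 19)×3.22
The z_c×3.22 term appears on both sides and cancels. Collect the known terms of each column as K = Σ(ρt)_known − 3.22 × (depth of known layers): K_1 = 108.07934 − 3.22×39.47 = −19.01406; K_2 = 0 − 3.22×(2.63 + 19) = −69.6486.
Balance: K_1 = K_2 + 19×ρ, so ρ = (K_1 − K_2)/19 = 50.6345/19 = 2.66 g/cm³.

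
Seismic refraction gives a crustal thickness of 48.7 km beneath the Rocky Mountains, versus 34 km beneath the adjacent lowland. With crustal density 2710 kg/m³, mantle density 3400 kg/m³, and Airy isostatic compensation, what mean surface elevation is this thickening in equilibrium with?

Excess crust Δ = 48.7 km − 34 km = 14.7 km, split between elevation h and root r with h + r = Δ.
Airy balance ρ_c h = (ρ_m − ρ_c) r gives r = h ρ_c/(ρ_m − ρ_c), so h (1 + ρ_c/(ρ_m − ρ_c)) = Δ, i.e. h = Δ (ρ_m − ρ_c)/ρ_m.
h = 14.7 km × 690/3400 = 2.98 km.

2.98 km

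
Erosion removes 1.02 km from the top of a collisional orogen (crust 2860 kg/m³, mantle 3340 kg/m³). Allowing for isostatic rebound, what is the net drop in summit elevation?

0.147 km

Rebound u = e ρ_c/ρ_m = 1.02 km × 2860/3340 = 0.8734 km.
Net surface drop = e − u = 1.02 km − 0.8734 km = e (ρ_m − ρ_c)/ρ_m = 0.147 km.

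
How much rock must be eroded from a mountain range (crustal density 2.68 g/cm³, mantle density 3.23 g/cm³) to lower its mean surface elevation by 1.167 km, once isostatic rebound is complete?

6.85 km

Net drop Δ = e − u = e − e ρ_c/ρ_m = e (ρ_m − ρ_c)/ρ_m.
e = Δ ρ_m/(ρ_m − ρ_c) = 1.167 km × 3.23/0.55 = 6.85 km.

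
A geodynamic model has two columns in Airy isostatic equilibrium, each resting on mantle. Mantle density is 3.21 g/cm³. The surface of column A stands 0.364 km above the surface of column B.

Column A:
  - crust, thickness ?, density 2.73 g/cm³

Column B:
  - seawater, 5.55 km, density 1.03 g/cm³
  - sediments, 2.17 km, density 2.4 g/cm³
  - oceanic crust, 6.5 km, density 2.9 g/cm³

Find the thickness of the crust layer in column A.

Take the compensation level at the base of the deeper column (depth z_c below the surface of column A) and equate Σ ρ_i t_i down to z_c; mantle fills any gap and the z_c terms cancel.
Column A: x×2.73 + (z_c − 0 − x)×3.21
Column B: 0.364×0 + 5.55×1.03 + 2.17×2.4 + 6.5×2.9 + (z_c − 0.364 − 14.22)×3.21
The z_c×3.21 term appears on both sides and cancels. Collect the known terms of each column as K = Σ(ρt)_known − 3.21 × (depth of known layers): K_A = 0 − 3.21×0 = 0; K_B = 29.7745 − 3.21×(0.364 + 14.22) = −17.04014.
Balance: K_A − x×(3.21 − 2.73) = K_B, so x = (K_A − K_B)/(3.21 − 2.73) = 17.0401/0.48 = 35.5 km.

35.5 km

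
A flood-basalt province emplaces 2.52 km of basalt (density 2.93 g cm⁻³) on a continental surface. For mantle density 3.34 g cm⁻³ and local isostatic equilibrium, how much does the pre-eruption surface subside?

2.21 km

Subaerial loading: s = t ρ_load / ρ_m.
s = 2.52 km × 2.93/3.34 = 2.21 km.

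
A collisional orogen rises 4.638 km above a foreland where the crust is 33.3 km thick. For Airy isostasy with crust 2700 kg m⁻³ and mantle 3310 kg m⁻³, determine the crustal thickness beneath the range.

Root depth r = h ρ_c / (ρ_m − ρ_c) = 4.638 km × 2700 / 610 = 20.53 km.
Total thickness = T + h + r = 33.3 km + 4.638 km + 20.53 km = 58.5 km.

58.5 km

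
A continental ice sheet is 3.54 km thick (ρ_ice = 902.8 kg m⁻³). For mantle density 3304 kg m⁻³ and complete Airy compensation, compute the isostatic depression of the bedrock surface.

0.967 km

By Archimedes' principle applied to the lithosphere: the ice load ρ_ice t is balanced by mantle displaced below, ρ_m s.
s = t ρ_ice / ρ_m = 3.54 km × 902.8/3304 = 0.967 km.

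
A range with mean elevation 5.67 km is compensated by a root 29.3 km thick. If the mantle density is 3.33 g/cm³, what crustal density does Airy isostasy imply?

2.79 g/cm³

ρ_c h = (ρ_m − ρ_c) r → ρ_c (h + r) = ρ_m r → ρ_c = ρ_m r / (h + r).
ρ_c = 3.33 × 29.3 km / (5.67 km + 29.3 km) = 2.79 g/cm³.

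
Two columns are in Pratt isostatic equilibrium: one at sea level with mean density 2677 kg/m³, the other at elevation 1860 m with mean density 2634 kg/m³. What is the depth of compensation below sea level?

ρ_ref D = ρ (D + h) → D (ρ_ref − ρ) = ρ h.
D = ρ h/(ρ_ref − ρ) = 2634 × 1860 m/(2677 − 2634) = 114000 m.

114000 m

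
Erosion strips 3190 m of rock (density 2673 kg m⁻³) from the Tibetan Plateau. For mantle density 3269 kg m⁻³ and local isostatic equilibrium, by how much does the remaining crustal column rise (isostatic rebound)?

2610 m

Unloading: uplift u = e ρ_c/ρ_m = 3190 m × 2673/3269 = 2610 m.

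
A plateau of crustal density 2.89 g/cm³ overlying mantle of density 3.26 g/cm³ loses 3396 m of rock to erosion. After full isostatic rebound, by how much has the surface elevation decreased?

Rebound u = e ρ_c/ρ_m = 3396 m × 2.89/3.26 = 3011 m.
Net surface drop = e − u = 3396 m − 3011 m = e (ρ_m − ρ_c)/ρ_m = 385 m.

385 m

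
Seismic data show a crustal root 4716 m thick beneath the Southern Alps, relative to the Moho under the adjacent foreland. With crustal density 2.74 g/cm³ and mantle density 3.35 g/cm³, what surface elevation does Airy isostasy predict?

1050 m

Balancing pressure at the compensation depth: ρ_c h = (ρ_m − ρ_c) r.
h = r (ρ_m − ρ_c) / ρ_c = 4716 m × (3.35 − 2.74) / 2.74 = 1050 m.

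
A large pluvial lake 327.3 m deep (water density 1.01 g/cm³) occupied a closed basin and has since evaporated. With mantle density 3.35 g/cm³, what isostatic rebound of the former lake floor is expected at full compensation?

98.7 m

u = d ρ_w/ρ_m = 327.3 m × 1.01/3.35 = 98.7 m.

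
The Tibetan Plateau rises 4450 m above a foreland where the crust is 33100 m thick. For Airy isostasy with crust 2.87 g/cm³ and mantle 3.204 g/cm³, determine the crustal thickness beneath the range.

75800 m

Root depth r = h ρ_c / (ρ_m − ρ_c) = 4450 m × 2.87 / 0.334 = 38240 m.
Total thickness = T + h + r = 33100 m + 4450 m + 38240 m = 75800 m.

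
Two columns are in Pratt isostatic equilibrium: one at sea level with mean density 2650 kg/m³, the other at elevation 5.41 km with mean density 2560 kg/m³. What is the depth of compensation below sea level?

154 km

ρ_ref D = ρ (D + h) → D (ρ_ref − ρ) = ρ h.
D = ρ h/(ρ_ref − ρ) = 2560 × 5.41 km/(2650 − 2560) = 154 km.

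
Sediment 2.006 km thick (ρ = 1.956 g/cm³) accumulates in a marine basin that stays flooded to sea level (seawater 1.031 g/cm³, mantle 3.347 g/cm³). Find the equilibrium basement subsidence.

0.801 km

Submarine loading: the sediment displaces seawater, and the subsidence is in turn flooded, so s (ρ_m − ρ_w) = t (ρ_sed − ρ_w).
s = 2.006 km × (1.956 − 1.031) / (3.347 − 1.031) = 0.801 km.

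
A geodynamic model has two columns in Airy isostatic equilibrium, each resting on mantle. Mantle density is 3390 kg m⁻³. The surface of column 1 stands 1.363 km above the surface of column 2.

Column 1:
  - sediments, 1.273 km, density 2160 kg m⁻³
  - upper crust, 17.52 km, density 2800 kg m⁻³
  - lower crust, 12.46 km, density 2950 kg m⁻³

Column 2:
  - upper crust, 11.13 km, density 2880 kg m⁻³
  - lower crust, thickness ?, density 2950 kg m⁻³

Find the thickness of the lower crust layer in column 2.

16.1 km

Take the compensation level at the base of the deeper column (depth z_c below the surface of column 1) and equate Σ ρ_i t_i down to z_c; mantle fills any gap and the z_c terms cancel.
Column 1: 1.273×2160 + 17.52×2800 + 12.46×2950 + (z_c − 31.253)×3390
Column 2: 1.363×0 + 11.13×2880 + x×2950 + (z_c − 1.363 − 11.13 − x)×3390
The z_c×3390 term appears on both sides and cancels. Collect the known terms of each column as K = Σ(ρt)_known − 3390 × (depth of known layers): K_1 = 88562.68 − 3390×31.253 = −17384.99; K_2 = 32054.4 − 3390×(1.363 + 11.13) = −10296.87.
Balance: K_1 = K_2 − x×(3390 − 2950), so x = (K_2 − K_1)/(3390 − 2950) = 7088.12/440 = 16.1 km.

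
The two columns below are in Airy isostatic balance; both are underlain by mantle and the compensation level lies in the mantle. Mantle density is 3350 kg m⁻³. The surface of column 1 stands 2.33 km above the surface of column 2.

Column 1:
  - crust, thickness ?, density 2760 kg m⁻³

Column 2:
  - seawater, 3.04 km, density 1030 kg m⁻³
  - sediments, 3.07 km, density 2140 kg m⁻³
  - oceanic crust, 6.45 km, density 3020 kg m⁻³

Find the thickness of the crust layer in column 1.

35.1 km

Take the compensation level at the base of the deeper column (depth z_c below the surface of column 1) and equate Σ ρ_i t_i down to z_c; mantle fills any gap and the z_c terms cancel.
Column 1: x×2760 + (z_c − 0 − x)×3350
Column 2: 2.33×0 + 3.04×1030 + 3.07×2140 + 6.45×3020 + (z_c − 2.33 − 12.56)×3350
The z_c×3350 term appears on both sides and cancels. Collect the known terms of each column as K = Σ(ρt)_known − 3350 × (depth of known layers): K_1 = 0 − 3350×0 = 0; K_2 = 29180 − 3350×(2.33 + 12.56) = −20701.5.
Balance: K_1 − x×(3350 − 2760) = K_2, so x = (K_1 − K_2)/(3350 − 2760) = 20701.5/590 = 35.1 km.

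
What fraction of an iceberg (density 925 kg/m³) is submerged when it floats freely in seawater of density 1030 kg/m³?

Submerged fraction = ρ_obj/ρ_fluid = 925/1030 = 89.8%.

89.8%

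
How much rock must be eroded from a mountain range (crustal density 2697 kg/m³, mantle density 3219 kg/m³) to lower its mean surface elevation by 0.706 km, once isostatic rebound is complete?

Net drop Δ = e − u = e − e ρ_c/ρ_m = e (ρ_m − ρ_c)/ρ_m.
e = Δ ρ_m/(ρ_m − ρ_c) = 0.706 km × 3219/522 = 4.35 km.

4.35 km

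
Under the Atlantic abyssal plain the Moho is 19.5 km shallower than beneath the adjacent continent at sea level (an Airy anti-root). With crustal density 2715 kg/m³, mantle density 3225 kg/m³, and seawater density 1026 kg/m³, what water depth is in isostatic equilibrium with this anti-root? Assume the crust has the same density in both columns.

Replacing a thickness d of crust by seawater at the top must be balanced by replacing crust with mantle at the base: d (ρ_c − ρ_w) = a (ρ_m − ρ_c).
d = a (ρ_m − ρ_c)/(ρ_c − ρ_w) = 19.5 km × 510/1689 = 5.89 km.

5.89 km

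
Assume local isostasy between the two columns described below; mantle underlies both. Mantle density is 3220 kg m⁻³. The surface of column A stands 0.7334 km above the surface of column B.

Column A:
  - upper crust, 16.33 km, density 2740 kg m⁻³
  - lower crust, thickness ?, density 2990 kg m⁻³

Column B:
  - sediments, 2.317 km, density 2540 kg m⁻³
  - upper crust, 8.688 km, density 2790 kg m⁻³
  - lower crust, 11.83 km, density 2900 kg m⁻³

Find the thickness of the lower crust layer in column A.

15.7 km

Take the compensation level at the base of the deeper column (depth z_c below the surface of column A) and equate Σ ρ_i t_i down to z_c; mantle fills any gap and the z_c terms cancel.
Column A: 16.33×2740 + x×2990 + (z_c − 16.33 − x)×3220
Column B: 0.7334×0 + 2.317×2540 + 8.688×2790 + 11.83×2900 + (z_c − 0.7334 − 22.835)×3220
The z_c×3220 term appears on both sides and cancels. Collect the known terms of each column as K = Σ(ρt)_known − 3220 × (depth of known layers): K_A = 44744.2 − 3220×16.33 = −7838.4; K_B = 64431.7 − 3220×(0.7334 + 22.835) = −11458.548.
Balance: K_A − x×(3220 − 2990) = K_B, so x = (K_A − K_B)/(3220 − 2990) = 3620.15/230 = 15.7 km.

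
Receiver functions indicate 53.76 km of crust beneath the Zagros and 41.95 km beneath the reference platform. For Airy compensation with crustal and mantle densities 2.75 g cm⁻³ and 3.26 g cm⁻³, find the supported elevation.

Excess crust Δ = 53.76 km − 41.95 km = 11.81 km, split between elevation h and root r with h + r = Δ.
Airy balance ρ_c h = (ρ_m − ρ_c) r gives r = h ρ_c/(ρ_m − ρ_c), so h (1 + ρ_c/(ρ_m − ρ_c)) = Δ, i.e. h = Δ (ρ_m − ρ_c)/ρ_m.
h = 11.81 km × 0.51/3.26 = 1.85 km.

1.85 km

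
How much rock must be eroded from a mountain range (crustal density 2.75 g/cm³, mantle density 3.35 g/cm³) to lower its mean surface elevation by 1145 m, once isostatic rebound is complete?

6390 m

Net drop Δ = e − u = e − e ρ_c/ρ_m = e (ρ_m − ρ_c)/ρ_m.
e = Δ ρ_m/(ρ_m − ρ_c) = 1145 m × 3.35/0.6 = 6390 m.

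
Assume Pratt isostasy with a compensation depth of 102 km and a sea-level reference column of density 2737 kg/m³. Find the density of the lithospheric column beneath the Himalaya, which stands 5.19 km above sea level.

Pratt balance: ρ_ref D = ρ (D + h).
ρ = ρ_ref D/(D + h) = 2737 × 102 km/(102 km + 5.19 km) = 2600 kg/m³.

2600 kg/m³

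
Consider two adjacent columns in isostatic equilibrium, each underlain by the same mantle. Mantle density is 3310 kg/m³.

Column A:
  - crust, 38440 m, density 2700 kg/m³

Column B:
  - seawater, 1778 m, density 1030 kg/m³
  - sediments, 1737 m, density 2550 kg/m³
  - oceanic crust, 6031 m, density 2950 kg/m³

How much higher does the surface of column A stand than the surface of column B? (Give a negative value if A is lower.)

For any compensation level in the mantle, the mantle terms cancel and isostasy reduces to e = (Σt_A − Σt_B) − (Σ(ρt)_A − Σ(ρt)_B) / ρ_m.
Σt_A = 38440 m; Σt_B = 9546 m; Σ(ρt)_A = 103788000; Σ(ρt)_B = 24052140 (in m·kg/m³).
e = (38440 − 9546) − (103788000 − 24052140) / 3310 = 4800 m.

4800 m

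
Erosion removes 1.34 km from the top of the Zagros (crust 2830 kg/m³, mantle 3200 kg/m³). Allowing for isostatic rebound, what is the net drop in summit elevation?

Rebound u = e ρ_c/ρ_m = 1.34 km × 2830/3200 = 1.185 km.
Net surface drop = e − u = 1.34 km − 1.185 km = e (ρ_m − ρ_c)/ρ_m = 0.155 km.

0.155 km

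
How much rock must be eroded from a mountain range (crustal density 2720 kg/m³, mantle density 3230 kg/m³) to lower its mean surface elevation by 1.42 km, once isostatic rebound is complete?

Net drop Δ = e − u = e − e ρ_c/ρ_m = e (ρ_m − ρ_c)/ρ_m.
e = Δ ρ_m/(ρ_m − ρ_c) = 1.42 km × 3230/510 = 8.99 km.

8.99 km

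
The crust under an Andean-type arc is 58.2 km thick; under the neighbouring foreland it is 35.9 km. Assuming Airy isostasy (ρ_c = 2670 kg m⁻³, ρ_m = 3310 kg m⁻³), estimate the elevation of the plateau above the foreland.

Excess crust Δ = 58.2 km − 35.9 km = 22.3 km, split between elevation h and root r with h + r = Δ.
Airy balance ρ_c h = (ρ_m − ρ_c) r gives r = h ρ_c/(ρ_m − ρ_c), so h (1 + ρ_c/(ρ_m − ρ_c)) = Δ, i.e. h = Δ (ρ_m − ρ_c)/ρ_m.
h = 22.3 km × 640/3310 = 4.31 km.

4.31 km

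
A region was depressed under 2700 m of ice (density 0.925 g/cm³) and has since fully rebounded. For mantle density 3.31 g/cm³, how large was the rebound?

Removing the load lets mantle flow back in; uplift u satisfies ρ_ice t = ρ_m u.
u = t ρ_ice/ρ_m = 2700 m × 0.925/3.31 = 755 m.

755 m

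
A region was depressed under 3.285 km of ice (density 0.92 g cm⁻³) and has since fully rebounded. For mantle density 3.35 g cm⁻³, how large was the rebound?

0.902 km

Removing the load lets mantle flow back in; uplift u satisfies ρ_ice t = ρ_m u.
u = t ρ_ice/ρ_m = 3.285 km × 0.92/3.35 = 0.902 km.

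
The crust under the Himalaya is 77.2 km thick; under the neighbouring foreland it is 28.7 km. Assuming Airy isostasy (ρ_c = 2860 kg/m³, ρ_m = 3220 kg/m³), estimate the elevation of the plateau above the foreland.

5.42 km

Excess crust Δ = 77.2 km − 28.7 km = 48.5 km, split between elevation h and root r with h + r = Δ.
Airy balance ρ_c h = (ρ_m − ρ_c) r gives r = h ρ_c/(ρ_m − ρ_c), so h (1 + ρ_c/(ρ_m − ρ_c)) = Δ, i.e. h = Δ (ρ_m − ρ_c)/ρ_m.
h = 48.5 km × 360/3220 = 5.42 km.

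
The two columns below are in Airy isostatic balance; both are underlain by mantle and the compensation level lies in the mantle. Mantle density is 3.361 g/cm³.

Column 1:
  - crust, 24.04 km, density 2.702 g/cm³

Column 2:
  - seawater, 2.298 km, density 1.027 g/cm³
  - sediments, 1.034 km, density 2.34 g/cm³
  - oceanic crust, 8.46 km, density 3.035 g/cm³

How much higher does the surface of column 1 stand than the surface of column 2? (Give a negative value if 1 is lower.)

For any compensation level in the mantle, the mantle terms cancel and isostasy reduces to e = (Σt_1 − Σt_2) − (Σ(ρt)_1 − Σ(ρt)_2) / ρ_m.
Σt_1 = 24.04 km; Σt_2 = 11.792 km; Σ(ρt)_1 = 64.95608; Σ(ρt)_2 = 30.455706 (in km·g/cm³).
e = (24.04 − 11.792) − (64.95608 − 30.455706) / 3.361 = 1.98 km.

1.98 km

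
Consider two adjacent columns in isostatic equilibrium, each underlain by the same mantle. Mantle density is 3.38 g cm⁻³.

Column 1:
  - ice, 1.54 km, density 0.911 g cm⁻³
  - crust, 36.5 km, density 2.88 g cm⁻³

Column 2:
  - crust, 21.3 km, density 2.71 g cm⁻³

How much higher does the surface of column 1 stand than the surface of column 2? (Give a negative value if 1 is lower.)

2.3 km

For any compensation level in the mantle, the mantle terms cancel and isostasy reduces to e = (Σt_1 − Σt_2) − (Σ(ρt)_1 − Σ(ρt)_2) / ρ_m.
Σt_1 = 38.04 km; Σt_2 = 21.3 km; Σ(ρt)_1 = 106.52294; Σ(ρt)_2 = 57.723 (in km·g cm⁻³).
e = (38.04 − 21.3) − (106.52294 − 57.723) / 3.38 = 2.3 km.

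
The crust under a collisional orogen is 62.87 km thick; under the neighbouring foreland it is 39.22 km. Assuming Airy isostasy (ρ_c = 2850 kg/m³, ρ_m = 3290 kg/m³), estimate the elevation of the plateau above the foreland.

Excess crust Δ = 62.87 km − 39.22 km = 23.65 km, split between elevation h and root r with h + r = Δ.
Airy balance ρ_c h = (ρ_m − ρ_c) r gives r = h ρ_c/(ρ_m − ρ_c), so h (1 + ρ_c/(ρ_m − ρ_c)) = Δ, i.e. h = Δ (ρ_m − ρ_c)/ρ_m.
h = 23.65 km × 440/3290 = 3.16 km.

3.16 km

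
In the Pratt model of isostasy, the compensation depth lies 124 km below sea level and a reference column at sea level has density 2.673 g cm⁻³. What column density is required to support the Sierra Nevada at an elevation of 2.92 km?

Pratt balance: ρ_ref D = ρ (D + h).
ρ = ρ_ref D/(D + h) = 2.673 × 124 km/(124 km + 2.92 km) = 2.61 g cm⁻³.

2.61 g cm⁻³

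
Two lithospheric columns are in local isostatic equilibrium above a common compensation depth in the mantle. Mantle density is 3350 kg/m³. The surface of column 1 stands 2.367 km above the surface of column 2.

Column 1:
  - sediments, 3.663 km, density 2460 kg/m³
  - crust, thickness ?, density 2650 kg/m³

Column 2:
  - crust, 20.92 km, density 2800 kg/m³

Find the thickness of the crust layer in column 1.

Take the compensation level at the base of the deeper column (depth z_c below the surface of column 1) and equate Σ ρ_i t_i down to z_c; mantle fills any gap and the z_c terms cancel.
Column 1: 3.663×2460 + x×2650 + (z_c − 3.663 − x)×3350
Column 2: 2.367×0 + 20.92×2800 + (z_c − 2.367 − 20.92)×3350
The z_c×3350 term appears on both sides and cancels. Collect the known terms of each column as K = Σ(ρt)_known − 3350 × (depth of known layers): K_1 = 9010.98 − 3350×3.663 = −3260.07; K_2 = 58576 − 3350×(2.367 + 20.92) = −19435.45.
Balance: K_1 − x×(3350 − 2650) = K_2, so x = (K_1 − K_2)/(3350 − 2650) = 16175.4/700 = 23.1 km.

23.1 km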